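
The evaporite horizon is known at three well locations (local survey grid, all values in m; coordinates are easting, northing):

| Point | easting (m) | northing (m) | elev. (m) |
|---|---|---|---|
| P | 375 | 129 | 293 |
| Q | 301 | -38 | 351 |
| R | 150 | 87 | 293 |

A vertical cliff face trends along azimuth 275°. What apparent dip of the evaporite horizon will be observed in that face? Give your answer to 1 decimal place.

5.9°

Two edge vectors: P→Q = (-74, -167, 58), P→R = (-225, -42, 0).
Normal n = (P→Q) × (P→R) = (2436, -13050, -34467).
So ∂z/∂easting = −n_x/n_z = 0.07068 and ∂z/∂northing = −n_y/n_z = −0.37862.
Unit vector along 275° is (sin 275°, cos 275°) = (-0.9962, 0.0872).
Slope in that direction = a·(-0.9962) + b·(0.0872) = −0.10341.
Apparent dip = arctan|0.10341| = 5.9° (true dip is 21.1°, so apparent ≤ true as expected).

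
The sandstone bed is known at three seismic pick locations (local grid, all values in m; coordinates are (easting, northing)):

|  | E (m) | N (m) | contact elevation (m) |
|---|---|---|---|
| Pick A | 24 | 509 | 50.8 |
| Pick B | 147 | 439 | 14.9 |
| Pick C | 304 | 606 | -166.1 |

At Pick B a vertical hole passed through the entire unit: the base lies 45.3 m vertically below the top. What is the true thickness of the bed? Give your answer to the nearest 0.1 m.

Let the plane be z = a·E + b·N + c.
Pick B−Pick A: 123a − 70b = −35.9;  Pick C−Pick A: 280a + 97b = −216.9.
Solving gives a = −0.59197, b = −0.52731.
|∇z| = √(a²+b²) = 0.79277, so dip δ = arctan(0.79277) = 38.41°.
True thickness = vertical thickness × cos δ = 45.3 × cos 38.41° = 35.5 m.

35.5 m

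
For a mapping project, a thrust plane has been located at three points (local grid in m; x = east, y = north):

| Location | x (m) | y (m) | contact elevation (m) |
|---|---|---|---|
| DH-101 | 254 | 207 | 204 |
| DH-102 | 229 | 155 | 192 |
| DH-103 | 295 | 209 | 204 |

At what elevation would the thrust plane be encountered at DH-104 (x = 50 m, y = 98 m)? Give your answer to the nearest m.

Two edge vectors: DH-101→DH-102 = (-25, -52, -12), DH-101→DH-103 = (41, 2, 0).
Normal n = (DH-101→DH-102) × (DH-101→DH-103) = (24, -492, 2082).
So ∂z/∂x = −n_x/n_z = −0.01153 and ∂z/∂y = −n_y/n_z = 0.23631.
Intercept c from DH-101: 204 + 2.93 − 48.92 = 158.01.
At (50, 98): z = −0.6 + 23.2 + 158.01 = 180.6 m.

181 m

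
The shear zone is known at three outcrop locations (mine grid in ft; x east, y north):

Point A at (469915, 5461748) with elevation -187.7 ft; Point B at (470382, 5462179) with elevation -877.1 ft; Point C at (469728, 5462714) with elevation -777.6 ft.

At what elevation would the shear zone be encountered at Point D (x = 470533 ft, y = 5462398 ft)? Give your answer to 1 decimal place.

Let the plane be z = a·x + b·y + c.
Point B−Point A: 467a + 431b = −689.4;  Point C−Point A: −187a + 966b = −589.9.
Solving gives a = −0.774306542, b = −0.760554165.
Then c = -187.7 − a·469915 − b·5461748 = 4517625.75.
At (470533, 5462398): z = −364336.8 − 4154449.5 + 4517625.75 = -1160.6 ft.

-1160.6 ft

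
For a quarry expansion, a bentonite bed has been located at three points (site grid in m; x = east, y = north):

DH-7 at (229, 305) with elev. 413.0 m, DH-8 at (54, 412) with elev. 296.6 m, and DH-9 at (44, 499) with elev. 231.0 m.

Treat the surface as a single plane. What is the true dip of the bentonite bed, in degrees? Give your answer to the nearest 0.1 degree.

37.3°

Two edge vectors: DH-7→DH-8 = (-175, 107, -116.4), DH-7→DH-9 = (-185, 194, -182).
Normal n = (DH-7→DH-8) × (DH-7→DH-9) = (3107.6, -10316, -14155).
So ∂z/∂x = −n_x/n_z = 0.21954 and ∂z/∂y = −n_y/n_z = −0.72879.
Gradient magnitude |∇z| = √(a² + b²) = √(0.04820 + 0.53113) = 0.76114.
True dip = arctan(0.76114) = 37.3°, dipping toward NNW (azimuth ≈ 343°).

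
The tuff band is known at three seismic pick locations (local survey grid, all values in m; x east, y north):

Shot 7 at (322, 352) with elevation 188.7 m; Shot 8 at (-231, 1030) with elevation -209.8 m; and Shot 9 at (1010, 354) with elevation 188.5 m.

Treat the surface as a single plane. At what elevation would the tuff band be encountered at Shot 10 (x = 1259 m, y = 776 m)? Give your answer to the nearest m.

Two edge vectors: Shot 7→Shot 8 = (-553, 678, -398.5), Shot 7→Shot 9 = (688, 2, -0.2).
Normal n = (Shot 7→Shot 8) × (Shot 7→Shot 9) = (661.4, -274278.6, -467570).
So ∂z/∂x = −n_x/n_z = 0.00141 and ∂z/∂y = −n_y/n_z = −0.58660.
Intercept c from Shot 7: 188.7 − 0.46 + 206.48 = 394.73.
At (1259, 776): z = 1.8 − 455.2 + 394.73 = -58.7 m.

-59 m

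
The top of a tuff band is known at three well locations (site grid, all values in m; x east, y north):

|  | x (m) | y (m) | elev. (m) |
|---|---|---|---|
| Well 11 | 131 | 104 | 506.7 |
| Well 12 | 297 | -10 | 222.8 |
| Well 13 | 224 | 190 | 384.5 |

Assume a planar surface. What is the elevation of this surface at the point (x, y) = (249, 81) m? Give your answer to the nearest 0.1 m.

319.2 m

Two edge vectors: Well 11→Well 12 = (166, -114, -283.9), Well 11→Well 13 = (93, 86, -122.2).
Normal n = (Well 11→Well 12) × (Well 11→Well 13) = (38346.2, -6117.5, 24878).
So ∂z/∂x = −n_x/n_z = −1.54137 and ∂z/∂y = −n_y/n_z = 0.24590.
Intercept c from Well 11: 506.7 + 201.92 − 25.57 = 683.05.
At (249, 81): z = −383.8 + 19.9 + 683.05 = 319.2 m.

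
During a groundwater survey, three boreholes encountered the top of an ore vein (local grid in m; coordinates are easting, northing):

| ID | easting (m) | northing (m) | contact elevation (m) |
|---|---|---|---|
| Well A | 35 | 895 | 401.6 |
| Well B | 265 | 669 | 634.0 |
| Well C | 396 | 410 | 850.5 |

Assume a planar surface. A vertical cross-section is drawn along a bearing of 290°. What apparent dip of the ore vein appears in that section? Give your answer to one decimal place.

29.9°

Let the plane be z = a·easting + b·northing + c.
Well B−Well A: 230a − 226b = 232.4;  Well C−Well A: 361a − 485b = 448.9.
Solving gives a = 0.37587, b = −0.64579.
Unit vector along 290° is (sin 290°, cos 290°) = (-0.9397, 0.3420).
Slope in that direction = a·(-0.9397) + b·(0.3420) = −0.57408.
Apparent dip = arctan|0.57408| = 29.9° (true dip is 36.8°, so apparent ≤ true as expected).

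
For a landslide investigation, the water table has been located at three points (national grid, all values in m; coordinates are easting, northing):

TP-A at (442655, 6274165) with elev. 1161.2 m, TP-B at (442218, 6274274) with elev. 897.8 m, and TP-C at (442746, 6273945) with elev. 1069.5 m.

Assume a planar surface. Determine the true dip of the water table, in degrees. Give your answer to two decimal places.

Let the plane be z = a·easting + b·northing + c.
TP-B−TP-A: −437a + 109b = −263.4;  TP-C−TP-A: 91a − 220b = −91.7.
Solving gives a = 0.78801, b = 0.74277.
Gradient magnitude |∇z| = √(a² + b²) = √(0.62097 + 0.55171) = 1.08290.
True dip = arctan(1.08290) = 47.28°, dipping toward SW (azimuth ≈ 227°).

47.28°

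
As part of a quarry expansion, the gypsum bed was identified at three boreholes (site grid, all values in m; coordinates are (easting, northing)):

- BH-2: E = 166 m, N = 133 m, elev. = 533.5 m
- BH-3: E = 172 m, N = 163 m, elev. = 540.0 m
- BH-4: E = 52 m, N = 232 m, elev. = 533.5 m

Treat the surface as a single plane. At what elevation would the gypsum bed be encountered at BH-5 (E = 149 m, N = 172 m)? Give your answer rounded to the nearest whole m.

538 m

Let the plane be z = a·E + b·N + c.
BH-3−BH-2: 6a + 30b = 6.5;  BH-4−BH-2: −114a + 99b = 0.
Solving gives a = 0.16031, b = 0.18460.
Then c = 533.5 − a·166 − b·133 = 482.34.
At (149, 172): z = 23.9 + 31.8 + 482.34 = 538.0 m.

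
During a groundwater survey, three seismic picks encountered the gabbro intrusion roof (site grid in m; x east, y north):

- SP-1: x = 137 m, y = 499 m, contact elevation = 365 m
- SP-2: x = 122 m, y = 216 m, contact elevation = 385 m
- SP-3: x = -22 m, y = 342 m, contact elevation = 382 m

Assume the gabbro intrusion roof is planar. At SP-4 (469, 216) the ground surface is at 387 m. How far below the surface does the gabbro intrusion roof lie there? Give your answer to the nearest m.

Two edge vectors: SP-1→SP-2 = (-15, -283, 20), SP-1→SP-3 = (-159, -157, 17).
Normal n = (SP-1→SP-2) × (SP-1→SP-3) = (-1671, -2925, -42642).
So ∂z/∂x = −n_x/n_z = −0.03919 and ∂z/∂y = −n_y/n_z = −0.06859.
Intercept c from SP-1: 365 + 5.37 + 34.23 = 404.60.
At (469, 216): z_contact = −18.4 − 14.8 + 404.60 = 371.4 m.
Depth below ground = 387 − 371.4 = 16 m.

16 m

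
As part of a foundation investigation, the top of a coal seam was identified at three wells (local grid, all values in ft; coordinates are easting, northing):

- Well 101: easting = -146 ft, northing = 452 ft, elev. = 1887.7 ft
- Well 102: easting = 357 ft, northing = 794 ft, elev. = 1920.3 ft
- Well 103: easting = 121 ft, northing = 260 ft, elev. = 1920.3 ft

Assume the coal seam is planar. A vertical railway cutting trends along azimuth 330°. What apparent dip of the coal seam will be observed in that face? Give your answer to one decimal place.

Let the plane be z = a·easting + b·northing + c.
Well 102−Well 101: 503a + 342b = 32.6;  Well 103−Well 101: 267a − 192b = 32.6.
Solving gives a = 0.09265, b = −0.04095.
Unit vector along 330° is (sin 330°, cos 330°) = (-0.5000, 0.8660).
Slope in that direction = a·(-0.5000) + b·(0.8660) = −0.08179.
Apparent dip = arctan|0.08179| = 4.7° (true dip is 5.8°, so apparent ≤ true as expected).

4.7°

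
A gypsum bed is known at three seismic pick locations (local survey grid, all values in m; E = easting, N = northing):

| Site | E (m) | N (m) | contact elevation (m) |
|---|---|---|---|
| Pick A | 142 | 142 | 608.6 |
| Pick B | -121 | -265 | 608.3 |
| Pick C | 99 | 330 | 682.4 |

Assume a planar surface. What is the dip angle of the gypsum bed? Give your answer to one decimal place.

28.1°

Two edge vectors: Pick A→Pick B = (-263, -407, -0.3), Pick A→Pick C = (-43, 188, 73.8).
Normal n = (Pick A→Pick B) × (Pick A→Pick C) = (-29980.2, 19422.3, -66945).
So ∂z/∂E = −n_x/n_z = −0.44783 and ∂z/∂N = −n_y/n_z = 0.29012.
Gradient magnitude |∇z| = √(a² + b²) = √(0.20055 + 0.08417) = 0.53360.
True dip = arctan(0.53360) = 28.1°, dipping toward ESE (azimuth ≈ 123°).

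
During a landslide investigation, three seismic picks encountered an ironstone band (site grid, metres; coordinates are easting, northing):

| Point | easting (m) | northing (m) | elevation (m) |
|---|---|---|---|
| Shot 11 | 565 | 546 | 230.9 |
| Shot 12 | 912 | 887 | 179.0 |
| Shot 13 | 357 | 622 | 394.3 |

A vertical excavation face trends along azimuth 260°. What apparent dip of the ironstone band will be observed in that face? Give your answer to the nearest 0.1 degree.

27.6°

Two edge vectors: Shot 11→Shot 12 = (347, 341, -51.9), Shot 11→Shot 13 = (-208, 76, 163.4).
Normal n = (Shot 11→Shot 12) × (Shot 11→Shot 13) = (59663.8, -45904.6, 97300).
So ∂z/∂easting = −n_x/n_z = −0.61319 and ∂z/∂northing = −n_y/n_z = 0.47178.
Unit vector along 260° is (sin 260°, cos 260°) = (-0.9848, -0.1736).
Slope in that direction = a·(-0.9848) + b·(-0.1736) = 0.52195.
Apparent dip = arctan|0.52195| = 27.6° (true dip is 37.7°, so apparent ≤ true as expected).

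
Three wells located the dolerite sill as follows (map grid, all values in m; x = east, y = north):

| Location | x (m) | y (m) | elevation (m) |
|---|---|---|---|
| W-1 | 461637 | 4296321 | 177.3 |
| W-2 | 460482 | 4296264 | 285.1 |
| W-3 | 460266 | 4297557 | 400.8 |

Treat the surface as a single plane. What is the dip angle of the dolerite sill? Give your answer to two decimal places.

6.93°

Two edge vectors: W-1→W-2 = (-1155, -57, 107.8), W-1→W-3 = (-1371, 1236, 223.5).
Normal n = (W-1→W-2) × (W-1→W-3) = (-145980.3, 110348.7, -1505727).
So ∂z/∂x = −n_x/n_z = −0.09695 and ∂z/∂y = −n_y/n_z = 0.07329.
Gradient magnitude |∇z| = √(a² + b²) = √(0.00940 + 0.00537) = 0.12153.
True dip = arctan(0.12153) = 6.93°, dipping toward SE (azimuth ≈ 127°).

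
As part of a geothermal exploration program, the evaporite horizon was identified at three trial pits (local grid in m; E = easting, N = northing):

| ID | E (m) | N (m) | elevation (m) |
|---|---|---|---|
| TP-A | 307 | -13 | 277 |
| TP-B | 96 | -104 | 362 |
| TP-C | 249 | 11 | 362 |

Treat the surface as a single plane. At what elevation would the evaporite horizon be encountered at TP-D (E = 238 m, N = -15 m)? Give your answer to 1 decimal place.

Two edge vectors: TP-A→TP-B = (-211, -91, 85), TP-A→TP-C = (-58, 24, 85).
Normal n = (TP-A→TP-B) × (TP-A→TP-C) = (-9775, 13005, -10342).
So ∂z/∂E = −n_x/n_z = −0.94518 and ∂z/∂N = −n_y/n_z = 1.25749.
Intercept c from TP-A: 277 + 290.17 + 16.35 = 583.52.
At (238, -15): z = −225.0 − 18.9 + 583.52 = 339.7 m.

339.7 m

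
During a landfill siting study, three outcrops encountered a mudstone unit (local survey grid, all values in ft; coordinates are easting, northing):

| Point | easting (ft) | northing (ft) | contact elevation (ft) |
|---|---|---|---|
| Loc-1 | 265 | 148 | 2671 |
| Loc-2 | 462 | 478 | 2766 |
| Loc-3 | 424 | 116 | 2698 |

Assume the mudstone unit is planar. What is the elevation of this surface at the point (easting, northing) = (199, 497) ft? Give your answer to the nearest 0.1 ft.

2715.7 ft

Let the plane be z = a·easting + b·northing + c.
Loc-2−Loc-1: 197a + 330b = 95;  Loc-3−Loc-1: 159a − 32b = 27.
Solving gives a = 0.20332, b = 0.16650.
Then c = 2671 − a·265 − b·148 = 2592.48.
At (199, 497): z = 40.5 + 82.8 + 2592.48 = 2715.7 ft.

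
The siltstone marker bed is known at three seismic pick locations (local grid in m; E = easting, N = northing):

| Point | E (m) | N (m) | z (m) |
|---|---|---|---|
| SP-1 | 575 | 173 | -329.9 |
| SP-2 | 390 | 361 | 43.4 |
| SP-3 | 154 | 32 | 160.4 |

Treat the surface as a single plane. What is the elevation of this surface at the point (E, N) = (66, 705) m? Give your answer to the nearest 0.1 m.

706.5 m

Two edge vectors: SP-1→SP-2 = (-185, 188, 373.3), SP-1→SP-3 = (-421, -141, 490.3).
Normal n = (SP-1→SP-2) × (SP-1→SP-3) = (144811.7, -66453.8, 105233).
So ∂z/∂E = −n_x/n_z = −1.37611 and ∂z/∂N = −n_y/n_z = 0.63149.
Intercept c from SP-1: -329.9 + 791.26 − 109.25 = 352.11.
At (66, 705): z = −90.8 + 445.2 + 352.11 = 706.5 m.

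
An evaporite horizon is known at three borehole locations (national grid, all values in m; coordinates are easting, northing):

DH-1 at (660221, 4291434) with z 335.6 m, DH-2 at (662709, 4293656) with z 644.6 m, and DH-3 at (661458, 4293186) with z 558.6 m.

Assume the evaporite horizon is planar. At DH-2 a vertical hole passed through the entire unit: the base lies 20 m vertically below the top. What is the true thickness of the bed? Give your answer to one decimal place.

19.9 m

Let the plane be z = a·easting + b·northing + c.
DH-2−DH-1: 2488a + 2222b = 309;  DH-3−DH-1: 1237a + 1752b = 223.
Solving gives a = 0.02848, b = 0.10718.
|∇z| = √(a²+b²) = 0.11089, so dip δ = arctan(0.11089) = 6.33°.
True thickness = vertical thickness × cos δ = 20 × cos 6.33° = 19.9 m.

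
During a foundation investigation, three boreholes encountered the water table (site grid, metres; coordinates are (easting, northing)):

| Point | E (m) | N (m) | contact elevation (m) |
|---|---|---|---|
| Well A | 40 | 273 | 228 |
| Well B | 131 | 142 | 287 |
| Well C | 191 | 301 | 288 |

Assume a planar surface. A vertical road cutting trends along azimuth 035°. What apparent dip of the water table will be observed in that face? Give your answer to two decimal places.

6.72°

Two edge vectors: Well A→Well B = (91, -131, 59), Well A→Well C = (151, 28, 60).
Normal n = (Well A→Well B) × (Well A→Well C) = (-9512, 3449, 22329).
So ∂z/∂E = −n_x/n_z = 0.42599 and ∂z/∂N = −n_y/n_z = −0.15446.
Unit vector along 035° is (sin 35°, cos 35°) = (0.5736, 0.8192).
Slope in that direction = a·(0.5736) + b·(0.8192) = 0.11781.
Apparent dip = arctan|0.11781| = 6.72° (true dip is 24.4°, so apparent ≤ true as expected).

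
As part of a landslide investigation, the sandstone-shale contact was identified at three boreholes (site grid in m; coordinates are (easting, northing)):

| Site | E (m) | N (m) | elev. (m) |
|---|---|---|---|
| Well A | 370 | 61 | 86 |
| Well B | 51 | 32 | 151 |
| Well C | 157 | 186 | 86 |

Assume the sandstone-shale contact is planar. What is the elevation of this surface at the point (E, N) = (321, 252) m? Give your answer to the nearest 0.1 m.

Two edge vectors: Well A→Well B = (-319, -29, 65), Well A→Well C = (-213, 125, 0).
Normal n = (Well A→Well B) × (Well A→Well C) = (-8125, -13845, -46052).
So ∂z/∂E = −n_x/n_z = −0.17643 and ∂z/∂N = −n_y/n_z = −0.30064.
Intercept c from Well A: 86 + 65.28 + 18.34 = 169.62.
At (321, 252): z = −56.6 − 75.8 + 169.62 = 37.2 m.

37.2 m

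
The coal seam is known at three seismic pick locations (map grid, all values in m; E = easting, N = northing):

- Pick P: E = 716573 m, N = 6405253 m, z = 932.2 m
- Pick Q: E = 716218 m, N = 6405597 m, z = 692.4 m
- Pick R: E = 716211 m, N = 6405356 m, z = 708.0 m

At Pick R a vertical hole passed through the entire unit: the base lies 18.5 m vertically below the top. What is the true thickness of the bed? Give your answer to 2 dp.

Let the plane be z = a·E + b·N + c.
Pick Q−Pick P: −355a + 344b = −239.8;  Pick R−Pick P: −362a + 103b = −224.2.
Solving gives a = 0.59599, b = −0.08204.
|∇z| = √(a²+b²) = 0.60161, so dip δ = arctan(0.60161) = 31.03°.
True thickness = vertical thickness × cos δ = 18.5 × cos 31.03° = 15.85 m.

15.85 m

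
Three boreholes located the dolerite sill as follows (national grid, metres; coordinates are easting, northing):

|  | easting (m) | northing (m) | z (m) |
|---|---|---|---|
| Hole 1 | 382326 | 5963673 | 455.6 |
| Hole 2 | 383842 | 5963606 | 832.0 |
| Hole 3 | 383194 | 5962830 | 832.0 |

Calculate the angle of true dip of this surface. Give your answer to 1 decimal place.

17.3°

Let the plane be z = a·easting + b·northing + c.
Hole 2−Hole 1: 1516a − 67b = 376.4;  Hole 3−Hole 1: 868a − 843b = 376.4.
Solving gives a = 0.23945, b = −0.19995.
Gradient magnitude |∇z| = √(a² + b²) = √(0.05734 + 0.03998) = 0.31196.
True dip = arctan(0.31196) = 17.3°, dipping toward NW (azimuth ≈ 310°).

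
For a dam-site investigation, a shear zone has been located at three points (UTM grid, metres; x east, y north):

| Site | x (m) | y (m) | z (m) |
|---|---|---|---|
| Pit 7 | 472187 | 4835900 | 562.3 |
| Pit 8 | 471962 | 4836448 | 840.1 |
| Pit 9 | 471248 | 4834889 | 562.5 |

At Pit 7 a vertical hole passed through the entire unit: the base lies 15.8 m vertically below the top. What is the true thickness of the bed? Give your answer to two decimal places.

Let the plane be z = a·x + b·y + c.
Pit 8−Pit 7: −225a + 548b = 277.8;  Pit 9−Pit 7: −939a − 1011b = 0.2.
Solving gives a = −0.37864, b = 0.35147.
|∇z| = √(a²+b²) = 0.51662, so dip δ = arctan(0.51662) = 27.32°.
True thickness = vertical thickness × cos δ = 15.8 × cos 27.32° = 14.04 m.

14.04 m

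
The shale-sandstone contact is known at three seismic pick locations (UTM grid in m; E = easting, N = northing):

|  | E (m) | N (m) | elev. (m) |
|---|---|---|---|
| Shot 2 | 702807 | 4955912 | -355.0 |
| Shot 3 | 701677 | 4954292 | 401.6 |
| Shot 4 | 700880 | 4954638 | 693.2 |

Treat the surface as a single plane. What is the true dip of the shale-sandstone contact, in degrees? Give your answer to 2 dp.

Two edge vectors: Shot 2→Shot 3 = (-1130, -1620, 756.6), Shot 2→Shot 4 = (-1927, -1274, 1048.2).
Normal n = (Shot 2→Shot 3) × (Shot 2→Shot 4) = (-734175.6, -273502.2, -1682120).
So ∂z/∂E = −n_x/n_z = −0.43646 and ∂z/∂N = −n_y/n_z = −0.16259.
Gradient magnitude |∇z| = √(a² + b²) = √(0.19050 + 0.02644) = 0.46576.
True dip = arctan(0.46576) = 24.97°, dipping toward ENE (azimuth ≈ 070°).

24.97°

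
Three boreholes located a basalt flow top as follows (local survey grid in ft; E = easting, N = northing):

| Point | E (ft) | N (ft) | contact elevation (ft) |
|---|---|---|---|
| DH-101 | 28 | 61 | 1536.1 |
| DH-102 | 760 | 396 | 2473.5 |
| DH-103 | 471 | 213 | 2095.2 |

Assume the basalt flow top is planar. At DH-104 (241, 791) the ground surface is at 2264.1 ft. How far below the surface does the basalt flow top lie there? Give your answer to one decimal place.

352.9 ft

Let the plane be z = a·E + b·N + c.
DH-102−DH-101: 732a + 335b = 937.4;  DH-103−DH-101: 443a + 152b = 559.1.
Solving gives a = 1.20658, b = 0.16174.
Then c = 1536.1 − a·28 − b·61 = 1492.45.
At (241, 791): z_contact = 290.79 + 127.93 + 1492.45 = 1911.17 ft.
Depth below ground = 2264.1 − 1911.17 = 352.9 ft.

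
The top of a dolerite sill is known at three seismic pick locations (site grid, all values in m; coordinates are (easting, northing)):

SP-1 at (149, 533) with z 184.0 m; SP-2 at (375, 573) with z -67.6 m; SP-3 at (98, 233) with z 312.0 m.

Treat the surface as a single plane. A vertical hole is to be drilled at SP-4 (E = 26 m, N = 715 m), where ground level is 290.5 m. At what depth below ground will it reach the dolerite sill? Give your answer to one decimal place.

19.4 m

Two edge vectors: SP-1→SP-2 = (226, 40, -251.6), SP-1→SP-3 = (-51, -300, 128).
Normal n = (SP-1→SP-2) × (SP-1→SP-3) = (-70360, -16096.4, -65760).
So ∂z/∂E = −n_x/n_z = −1.06995 and ∂z/∂N = −n_y/n_z = −0.24477.
Intercept c from SP-1: 184 + 159.42 + 130.47 = 473.89.
At (26, 715): z_contact = −27.82 − 175.01 + 473.89 = 271.05 m.
Depth below ground = 290.5 − 271.05 = 19.4 m.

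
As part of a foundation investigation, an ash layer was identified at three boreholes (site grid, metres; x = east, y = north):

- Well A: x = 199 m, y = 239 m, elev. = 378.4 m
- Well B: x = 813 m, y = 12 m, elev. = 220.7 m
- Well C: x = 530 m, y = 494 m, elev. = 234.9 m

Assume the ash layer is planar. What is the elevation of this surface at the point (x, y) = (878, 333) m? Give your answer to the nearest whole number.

151 m

Two edge vectors: Well A→Well B = (614, -227, -157.7), Well A→Well C = (331, 255, -143.5).
Normal n = (Well A→Well B) × (Well A→Well C) = (72788, 35910.3, 231707).
So ∂z/∂x = −n_x/n_z = −0.31414 and ∂z/∂y = −n_y/n_z = −0.15498.
Intercept c from Well A: 378.4 + 62.51 + 37.04 = 477.95.
At (878, 333): z = −275.8 − 51.6 + 477.95 = 150.5 m.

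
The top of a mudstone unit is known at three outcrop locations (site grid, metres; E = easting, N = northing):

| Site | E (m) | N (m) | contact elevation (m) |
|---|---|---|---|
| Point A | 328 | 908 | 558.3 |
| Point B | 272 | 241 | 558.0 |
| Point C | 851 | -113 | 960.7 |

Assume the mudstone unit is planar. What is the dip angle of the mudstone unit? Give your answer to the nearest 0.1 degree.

Let the plane be z = a·E + b·N + c.
Point B−Point A: −56a − 667b = −0.3;  Point C−Point A: 523a − 1021b = 402.4.
Solving gives a = 0.66181, b = −0.05511.
Gradient magnitude |∇z| = √(a² + b²) = √(0.43800 + 0.00304) = 0.66410.
True dip = arctan(0.66410) = 33.6°, dipping toward W (azimuth ≈ 275°).

33.6°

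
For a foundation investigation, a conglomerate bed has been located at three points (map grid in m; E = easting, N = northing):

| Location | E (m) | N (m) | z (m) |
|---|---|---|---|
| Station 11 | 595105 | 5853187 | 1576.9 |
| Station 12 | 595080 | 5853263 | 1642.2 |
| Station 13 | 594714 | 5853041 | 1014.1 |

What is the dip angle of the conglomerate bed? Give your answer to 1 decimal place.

Let the plane be z = a·E + b·N + c.
Station 12−Station 11: −25a + 76b = 65.3;  Station 13−Station 11: −391a − 146b = −562.8.
Solving gives a = 0.99619, b = 1.18691.
Gradient magnitude |∇z| = √(a² + b²) = √(0.99240 + 1.40875) = 1.54956.
True dip = arctan(1.54956) = 57.2°, dipping toward SW (azimuth ≈ 220°).

57.2°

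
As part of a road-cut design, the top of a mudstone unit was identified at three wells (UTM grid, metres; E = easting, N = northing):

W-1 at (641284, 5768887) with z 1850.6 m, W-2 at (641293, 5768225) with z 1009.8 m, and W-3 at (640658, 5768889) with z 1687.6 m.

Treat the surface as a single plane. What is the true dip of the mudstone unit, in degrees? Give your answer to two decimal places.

Let the plane be z = a·E + b·N + c.
W-2−W-1: 9a − 662b = −840.8;  W-3−W-1: −626a + 2b = −163.
Solving gives a = 0.26445, b = 1.27369.
Gradient magnitude |∇z| = √(a² + b²) = √(0.06994 + 1.62228) = 1.30085.
True dip = arctan(1.30085) = 52.45°, dipping toward SSW (azimuth ≈ 192°).

52.45°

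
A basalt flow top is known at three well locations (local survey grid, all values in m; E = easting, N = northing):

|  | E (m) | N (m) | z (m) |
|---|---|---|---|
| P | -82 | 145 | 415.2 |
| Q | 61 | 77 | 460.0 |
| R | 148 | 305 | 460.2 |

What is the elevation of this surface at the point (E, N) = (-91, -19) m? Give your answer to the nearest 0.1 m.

429.3 m

Let the plane be z = a·E + b·N + c.
Q−P: 143a − 68b = 44.8;  R−P: 230a + 160b = 45.
Solving gives a = 0.26552, b = −0.10044.
Then c = 415.2 − a·-82 − b·145 = 451.54.
At (-91, -19): z = −24.2 + 1.9 + 451.54 = 429.3 m.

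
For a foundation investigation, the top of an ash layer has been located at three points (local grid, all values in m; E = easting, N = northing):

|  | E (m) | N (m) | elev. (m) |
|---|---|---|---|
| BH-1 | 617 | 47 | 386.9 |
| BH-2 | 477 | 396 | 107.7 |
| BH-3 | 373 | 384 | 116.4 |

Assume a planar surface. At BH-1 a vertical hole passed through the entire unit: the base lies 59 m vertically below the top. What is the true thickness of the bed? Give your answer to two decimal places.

Let the plane be z = a·E + b·N + c.
BH-2−BH-1: −140a + 349b = −279.2;  BH-3−BH-1: −244a + 337b = −270.5.
Solving gives a = 0.00827, b = −0.79668.
|∇z| = √(a²+b²) = 0.79673, so dip δ = arctan(0.79673) = 38.55°.
True thickness = vertical thickness × cos δ = 59 × cos 38.55° = 46.14 m.

46.14 m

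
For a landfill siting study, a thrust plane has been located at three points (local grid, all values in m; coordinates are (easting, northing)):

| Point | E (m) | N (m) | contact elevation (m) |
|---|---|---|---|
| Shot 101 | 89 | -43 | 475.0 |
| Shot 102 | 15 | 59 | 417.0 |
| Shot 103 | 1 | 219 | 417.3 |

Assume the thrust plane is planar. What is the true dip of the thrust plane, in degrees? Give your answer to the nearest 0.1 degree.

41.9°

Let the plane be z = a·E + b·N + c.
Shot 102−Shot 101: −74a + 102b = −58;  Shot 103−Shot 101: −88a + 262b = −57.7.
Solving gives a = 0.89422, b = 0.08012.
Gradient magnitude |∇z| = √(a² + b²) = √(0.79963 + 0.00642) = 0.89780.
True dip = arctan(0.89780) = 41.9°, dipping toward W (azimuth ≈ 265°).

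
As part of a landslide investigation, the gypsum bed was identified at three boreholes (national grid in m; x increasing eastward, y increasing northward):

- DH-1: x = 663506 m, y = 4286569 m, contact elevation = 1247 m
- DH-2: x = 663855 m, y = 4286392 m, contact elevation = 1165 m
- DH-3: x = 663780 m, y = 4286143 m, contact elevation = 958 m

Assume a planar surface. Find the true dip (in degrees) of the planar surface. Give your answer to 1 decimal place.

38.6°

Two edge vectors: DH-1→DH-2 = (349, -177, -82), DH-1→DH-3 = (274, -426, -289).
Normal n = (DH-1→DH-2) × (DH-1→DH-3) = (16221, 78393, -100176).
So ∂z/∂x = −n_x/n_z = 0.16193 and ∂z/∂y = −n_y/n_z = 0.78255.
Gradient magnitude |∇z| = √(a² + b²) = √(0.02622 + 0.61239) = 0.79913.
True dip = arctan(0.79913) = 38.6°, dipping toward SSW (azimuth ≈ 192°).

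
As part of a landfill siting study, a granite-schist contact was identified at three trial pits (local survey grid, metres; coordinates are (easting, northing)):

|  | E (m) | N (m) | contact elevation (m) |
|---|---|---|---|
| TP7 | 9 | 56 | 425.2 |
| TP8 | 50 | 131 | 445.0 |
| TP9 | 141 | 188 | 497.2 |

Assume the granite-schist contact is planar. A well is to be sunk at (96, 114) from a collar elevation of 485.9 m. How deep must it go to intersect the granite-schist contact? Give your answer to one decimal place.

Let the plane be z = a·E + b·N + c.
TP8−TP7: 41a + 75b = 19.8;  TP9−TP7: 132a + 132b = 72.
Solving gives a = 0.62086, b = −0.07540.
Then c = 425.2 − a·9 − b·56 = 423.83.
At (96, 114): z_contact = 59.60 − 8.60 + 423.83 = 474.84 m.
Depth below ground = 485.9 − 474.84 = 11.1 m.

11.1 m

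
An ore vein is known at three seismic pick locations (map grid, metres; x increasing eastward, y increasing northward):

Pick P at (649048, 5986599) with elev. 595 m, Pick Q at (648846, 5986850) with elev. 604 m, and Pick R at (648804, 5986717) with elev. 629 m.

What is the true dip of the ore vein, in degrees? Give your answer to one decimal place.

Two edge vectors: Pick P→Pick Q = (-202, 251, 9), Pick P→Pick R = (-244, 118, 34).
Normal n = (Pick P→Pick Q) × (Pick P→Pick R) = (7472, 4672, 37408).
So ∂z/∂x = −n_x/n_z = −0.19974 and ∂z/∂y = −n_y/n_z = −0.12489.
Gradient magnitude |∇z| = √(a² + b²) = √(0.03990 + 0.01560) = 0.23558.
True dip = arctan(0.23558) = 13.3°, dipping toward ENE (azimuth ≈ 058°).

13.3°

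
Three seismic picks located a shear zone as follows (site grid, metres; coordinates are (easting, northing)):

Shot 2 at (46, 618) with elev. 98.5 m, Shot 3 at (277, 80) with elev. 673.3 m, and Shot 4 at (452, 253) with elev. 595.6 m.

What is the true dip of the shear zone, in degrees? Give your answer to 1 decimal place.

44.5°

Two edge vectors: Shot 2→Shot 3 = (231, -538, 574.8), Shot 2→Shot 4 = (406, -365, 497.1).
Normal n = (Shot 2→Shot 3) × (Shot 2→Shot 4) = (-57637.8, 118538.7, 134113).
So ∂z/∂E = −n_x/n_z = 0.42977 and ∂z/∂N = −n_y/n_z = −0.88387.
Gradient magnitude |∇z| = √(a² + b²) = √(0.18470 + 0.78123) = 0.98282.
True dip = arctan(0.98282) = 44.5°, dipping toward NNW (azimuth ≈ 334°).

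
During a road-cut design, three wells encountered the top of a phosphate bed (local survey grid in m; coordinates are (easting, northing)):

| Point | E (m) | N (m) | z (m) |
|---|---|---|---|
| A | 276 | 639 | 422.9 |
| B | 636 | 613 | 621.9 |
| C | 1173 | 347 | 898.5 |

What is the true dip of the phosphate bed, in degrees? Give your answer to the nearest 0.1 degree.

29.5°

Let the plane be z = a·E + b·N + c.
B−A: 360a − 26b = 199;  C−A: 897a − 292b = 475.6.
Solving gives a = 0.55921, b = 0.08909.
Gradient magnitude |∇z| = √(a² + b²) = √(0.31272 + 0.00794) = 0.56626.
True dip = arctan(0.56626) = 29.5°, dipping toward W (azimuth ≈ 261°).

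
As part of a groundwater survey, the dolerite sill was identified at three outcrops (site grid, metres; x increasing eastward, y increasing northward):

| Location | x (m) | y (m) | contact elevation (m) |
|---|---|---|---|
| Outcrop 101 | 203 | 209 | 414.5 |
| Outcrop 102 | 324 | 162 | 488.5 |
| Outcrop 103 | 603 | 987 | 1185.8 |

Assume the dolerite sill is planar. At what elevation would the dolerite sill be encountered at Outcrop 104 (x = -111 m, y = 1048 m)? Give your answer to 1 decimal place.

Let the plane be z = a·x + b·y + c.
Outcrop 102−Outcrop 101: 121a − 47b = 74;  Outcrop 103−Outcrop 101: 400a + 778b = 771.3.
Solving gives a = 0.830749, b = 0.564268.
Then c = 414.5 − a·203 − b·209 = 127.93.
At (-111, 1048): z = −92.2 + 591.4 + 127.93 = 627.1 m.

627.1 m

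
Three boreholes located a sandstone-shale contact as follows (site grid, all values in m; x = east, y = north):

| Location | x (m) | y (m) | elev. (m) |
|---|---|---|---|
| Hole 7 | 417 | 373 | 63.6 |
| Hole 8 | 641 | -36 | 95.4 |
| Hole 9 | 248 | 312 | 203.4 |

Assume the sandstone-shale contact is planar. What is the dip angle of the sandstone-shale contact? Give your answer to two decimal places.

38.70°

Two edge vectors: Hole 7→Hole 8 = (224, -409, 31.8), Hole 7→Hole 9 = (-169, -61, 139.8).
Normal n = (Hole 7→Hole 8) × (Hole 7→Hole 9) = (-55238.4, -36689.4, -82785).
So ∂z/∂x = −n_x/n_z = −0.66725 and ∂z/∂y = −n_y/n_z = −0.44319.
Gradient magnitude |∇z| = √(a² + b²) = √(0.44522 + 0.19642) = 0.80102.
True dip = arctan(0.80102) = 38.70°, dipping toward ENE (azimuth ≈ 056°).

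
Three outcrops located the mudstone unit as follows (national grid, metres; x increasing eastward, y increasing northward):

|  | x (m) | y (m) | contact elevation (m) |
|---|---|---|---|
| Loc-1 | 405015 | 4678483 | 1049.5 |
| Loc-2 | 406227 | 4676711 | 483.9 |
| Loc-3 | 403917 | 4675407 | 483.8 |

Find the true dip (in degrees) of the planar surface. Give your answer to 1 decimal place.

Let the plane be z = a·x + b·y + c.
Loc-2−Loc-1: 1212a − 1772b = −565.6;  Loc-3−Loc-1: −1098a − 3076b = −565.7.
Solving gives a = −0.12996, b = 0.23030.
Gradient magnitude |∇z| = √(a² + b²) = √(0.01689 + 0.05304) = 0.26444.
True dip = arctan(0.26444) = 14.8°, dipping toward SSE (azimuth ≈ 151°).

14.8°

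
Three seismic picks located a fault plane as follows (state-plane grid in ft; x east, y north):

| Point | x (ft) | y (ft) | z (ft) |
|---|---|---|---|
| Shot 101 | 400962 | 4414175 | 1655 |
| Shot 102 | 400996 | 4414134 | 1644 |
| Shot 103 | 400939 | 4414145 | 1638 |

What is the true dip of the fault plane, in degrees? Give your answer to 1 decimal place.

Let the plane be z = a·x + b·y + c.
Shot 102−Shot 101: 34a − 41b = −11;  Shot 103−Shot 101: −23a − 30b = −17.
Solving gives a = 0.18696, b = 0.42333.
Gradient magnitude |∇z| = √(a² + b²) = √(0.03495 + 0.17921) = 0.46278.
True dip = arctan(0.46278) = 24.8°, dipping toward SSW (azimuth ≈ 204°).

24.8°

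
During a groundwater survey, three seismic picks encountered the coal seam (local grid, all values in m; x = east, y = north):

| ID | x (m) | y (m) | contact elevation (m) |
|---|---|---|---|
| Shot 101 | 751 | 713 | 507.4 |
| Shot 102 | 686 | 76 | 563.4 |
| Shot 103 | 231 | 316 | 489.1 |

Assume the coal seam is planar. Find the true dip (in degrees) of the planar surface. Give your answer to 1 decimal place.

8.5°

Let the plane be z = a·x + b·y + c.
Shot 102−Shot 101: −65a − 637b = 56;  Shot 103−Shot 101: −520a − 397b = −18.3.
Solving gives a = 0.11095, b = −0.09923.
Gradient magnitude |∇z| = √(a² + b²) = √(0.01231 + 0.00985) = 0.14886.
True dip = arctan(0.14886) = 8.5°, dipping toward NW (azimuth ≈ 312°).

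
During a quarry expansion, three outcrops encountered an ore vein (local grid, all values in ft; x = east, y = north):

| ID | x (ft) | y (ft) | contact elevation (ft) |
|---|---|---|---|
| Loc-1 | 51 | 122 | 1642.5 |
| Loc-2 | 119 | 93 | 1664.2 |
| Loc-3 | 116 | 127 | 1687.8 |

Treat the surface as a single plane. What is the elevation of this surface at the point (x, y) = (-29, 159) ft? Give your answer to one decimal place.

1619.1 ft

Let the plane be z = a·x + b·y + c.
Loc-2−Loc-1: 68a − 29b = 21.7;  Loc-3−Loc-1: 65a + 5b = 45.3.
Solving gives a = 0.63919, b = 0.75052.
Then c = 1642.5 − a·51 − b·122 = 1518.34.
At (-29, 159): z = −18.5 + 119.3 + 1518.34 = 1619.1 ft.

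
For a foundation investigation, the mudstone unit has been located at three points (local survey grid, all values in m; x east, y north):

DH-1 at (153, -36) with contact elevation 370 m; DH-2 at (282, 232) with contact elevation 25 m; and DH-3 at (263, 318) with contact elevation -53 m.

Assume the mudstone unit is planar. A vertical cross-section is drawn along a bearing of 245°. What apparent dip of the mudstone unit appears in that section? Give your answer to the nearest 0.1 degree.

42.8°

Two edge vectors: DH-1→DH-2 = (129, 268, -345), DH-1→DH-3 = (110, 354, -423).
Normal n = (DH-1→DH-2) × (DH-1→DH-3) = (8766, 16617, 16186).
So ∂z/∂x = −n_x/n_z = −0.54158 and ∂z/∂y = −n_y/n_z = −1.02663.
Unit vector along 245° is (sin 245°, cos 245°) = (-0.9063, -0.4226).
Slope in that direction = a·(-0.9063) + b·(-0.4226) = 0.92471.
Apparent dip = arctan|0.92471| = 42.8° (true dip is 49.3°, so apparent ≤ true as expected).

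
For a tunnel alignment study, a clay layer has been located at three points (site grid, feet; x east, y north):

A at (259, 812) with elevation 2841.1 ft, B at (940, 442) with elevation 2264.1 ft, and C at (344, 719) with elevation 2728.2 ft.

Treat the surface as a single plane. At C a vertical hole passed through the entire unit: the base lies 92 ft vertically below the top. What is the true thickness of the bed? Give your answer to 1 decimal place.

Let the plane be z = a·x + b·y + c.
B−A: 681a − 370b = −577;  C−A: 85a − 93b = −112.9.
Solving gives a = −0.37286, b = 0.87319.
|∇z| = √(a²+b²) = 0.94947, so dip δ = arctan(0.94947) = 43.52°.
True thickness = vertical thickness × cos δ = 92 × cos 43.52° = 66.7 ft.

66.7 ft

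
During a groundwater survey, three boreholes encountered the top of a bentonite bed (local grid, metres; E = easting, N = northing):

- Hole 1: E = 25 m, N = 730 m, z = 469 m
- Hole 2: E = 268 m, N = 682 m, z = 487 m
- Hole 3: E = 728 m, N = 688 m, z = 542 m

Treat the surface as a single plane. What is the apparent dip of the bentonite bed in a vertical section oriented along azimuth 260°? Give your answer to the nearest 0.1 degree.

Two edge vectors: Hole 1→Hole 2 = (243, -48, 18), Hole 1→Hole 3 = (703, -42, 73).
Normal n = (Hole 1→Hole 2) × (Hole 1→Hole 3) = (-2748, -5085, 23538).
So ∂z/∂E = −n_x/n_z = 0.11675 and ∂z/∂N = −n_y/n_z = 0.21603.
Unit vector along 260° is (sin 260°, cos 260°) = (-0.9848, -0.1736).
Slope in that direction = a·(-0.9848) + b·(-0.1736) = −0.15249.
Apparent dip = arctan|0.15249| = 8.7° (true dip is 13.8°, so apparent ≤ true as expected).

8.7°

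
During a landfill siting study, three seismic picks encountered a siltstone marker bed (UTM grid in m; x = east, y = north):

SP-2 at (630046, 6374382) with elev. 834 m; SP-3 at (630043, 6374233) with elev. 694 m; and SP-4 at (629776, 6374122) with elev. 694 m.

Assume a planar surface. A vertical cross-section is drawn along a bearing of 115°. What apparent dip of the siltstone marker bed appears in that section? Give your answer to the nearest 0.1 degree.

37.1°

Two edge vectors: SP-2→SP-3 = (-3, -149, -140), SP-2→SP-4 = (-270, -260, -140).
Normal n = (SP-2→SP-3) × (SP-2→SP-4) = (-15540, 37380, -39450).
So ∂z/∂x = −n_x/n_z = −0.39392 and ∂z/∂y = −n_y/n_z = 0.94753.
Unit vector along 115° is (sin 115°, cos 115°) = (0.9063, -0.4226).
Slope in that direction = a·(0.9063) + b·(-0.4226) = −0.75745.
Apparent dip = arctan|0.75745| = 37.1° (true dip is 45.7°, so apparent ≤ true as expected).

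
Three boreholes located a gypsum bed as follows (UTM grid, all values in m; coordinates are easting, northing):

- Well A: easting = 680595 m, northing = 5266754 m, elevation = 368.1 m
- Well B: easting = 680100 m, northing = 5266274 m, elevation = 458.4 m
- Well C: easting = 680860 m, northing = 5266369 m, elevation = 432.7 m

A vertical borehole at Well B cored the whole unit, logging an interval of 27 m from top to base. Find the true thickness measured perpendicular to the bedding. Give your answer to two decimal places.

26.59 m

Let the plane be z = a·easting + b·northing + c.
Well B−Well A: −495a − 480b = 90.3;  Well C−Well A: 265a − 385b = 64.6.
Solving gives a = −0.01182, b = −0.17593.
|∇z| = √(a²+b²) = 0.17633, so dip δ = arctan(0.17633) = 10.00°.
True thickness = vertical thickness × cos δ = 27 × cos 10.00° = 26.59 m.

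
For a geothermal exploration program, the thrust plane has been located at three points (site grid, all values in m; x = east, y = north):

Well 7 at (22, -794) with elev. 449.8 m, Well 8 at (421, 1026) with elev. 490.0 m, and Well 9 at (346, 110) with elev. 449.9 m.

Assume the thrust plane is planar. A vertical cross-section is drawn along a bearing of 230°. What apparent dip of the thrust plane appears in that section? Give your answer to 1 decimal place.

4.8°

Let the plane be z = a·x + b·y + c.
Well 8−Well 7: 399a + 1820b = 40.2;  Well 9−Well 7: 324a + 904b = 0.1.
Solving gives a = −0.15791, b = 0.05671.
Unit vector along 230° is (sin 230°, cos 230°) = (-0.7660, -0.6428).
Slope in that direction = a·(-0.7660) + b·(-0.6428) = 0.08452.
Apparent dip = arctan|0.08452| = 4.8° (true dip is 9.5°, so apparent ≤ true as expected).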